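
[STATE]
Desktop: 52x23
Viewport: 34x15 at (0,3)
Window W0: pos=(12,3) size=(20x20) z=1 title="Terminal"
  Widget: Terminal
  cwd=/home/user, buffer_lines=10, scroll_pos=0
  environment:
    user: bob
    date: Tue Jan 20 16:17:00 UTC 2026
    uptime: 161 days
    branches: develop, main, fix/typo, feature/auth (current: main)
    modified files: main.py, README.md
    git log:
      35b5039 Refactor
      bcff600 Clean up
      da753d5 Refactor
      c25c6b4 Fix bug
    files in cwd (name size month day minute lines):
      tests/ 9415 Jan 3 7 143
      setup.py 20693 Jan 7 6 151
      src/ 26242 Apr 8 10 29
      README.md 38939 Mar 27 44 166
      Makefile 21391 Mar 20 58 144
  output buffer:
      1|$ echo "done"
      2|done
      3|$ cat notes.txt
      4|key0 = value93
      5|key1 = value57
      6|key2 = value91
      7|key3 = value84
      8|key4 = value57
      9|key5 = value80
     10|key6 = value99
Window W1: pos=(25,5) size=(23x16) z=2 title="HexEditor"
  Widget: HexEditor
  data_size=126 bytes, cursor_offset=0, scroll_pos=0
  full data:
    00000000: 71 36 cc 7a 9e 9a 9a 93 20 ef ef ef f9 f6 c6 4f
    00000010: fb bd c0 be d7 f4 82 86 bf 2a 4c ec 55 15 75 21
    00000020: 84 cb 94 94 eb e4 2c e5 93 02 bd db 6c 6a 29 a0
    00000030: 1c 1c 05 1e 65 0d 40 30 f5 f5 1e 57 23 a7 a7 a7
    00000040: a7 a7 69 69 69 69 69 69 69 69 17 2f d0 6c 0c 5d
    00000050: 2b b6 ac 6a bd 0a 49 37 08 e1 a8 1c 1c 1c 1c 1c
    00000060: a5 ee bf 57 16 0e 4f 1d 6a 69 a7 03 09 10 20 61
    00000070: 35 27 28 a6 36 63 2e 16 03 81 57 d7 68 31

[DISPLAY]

            ┏━━━━━━━━━━━━━━━━━━┓  
            ┃ Terminal         ┃  
            ┠────────────┏━━━━━━━━
            ┃$ echo "done┃ HexEdit
            ┃done        ┠────────
            ┃$ cat notes.┃00000000
            ┃key0 = value┃00000010
            ┃key1 = value┃00000020
            ┃key2 = value┃00000030
            ┃key3 = value┃00000040
            ┃key4 = value┃00000050
            ┃key5 = value┃00000060
            ┃key6 = value┃00000070
            ┃$ █         ┃        
            ┃            ┃        


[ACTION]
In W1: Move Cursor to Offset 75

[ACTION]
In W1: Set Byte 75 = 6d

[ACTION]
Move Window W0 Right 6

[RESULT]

                  ┏━━━━━━━━━━━━━━━
                  ┃ Terminal      
                  ┠──────┏━━━━━━━━
                  ┃$ echo┃ HexEdit
                  ┃done  ┠────────
                  ┃$ cat ┃00000000
                  ┃key0 =┃00000010
                  ┃key1 =┃00000020
                  ┃key2 =┃00000030
                  ┃key3 =┃00000040
                  ┃key4 =┃00000050
                  ┃key5 =┃00000060
                  ┃key6 =┃00000070
                  ┃$ █   ┃        
                  ┃      ┃        


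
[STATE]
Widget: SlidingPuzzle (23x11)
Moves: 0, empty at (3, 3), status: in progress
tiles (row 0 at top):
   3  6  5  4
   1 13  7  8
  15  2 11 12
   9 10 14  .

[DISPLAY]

┌────┬────┬────┬────┐  
│  3 │  6 │  5 │  4 │  
├────┼────┼────┼────┤  
│  1 │ 13 │  7 │  8 │  
├────┼────┼────┼────┤  
│ 15 │  2 │ 11 │ 12 │  
├────┼────┼────┼────┤  
│  9 │ 10 │ 14 │    │  
└────┴────┴────┴────┘  
Moves: 0               
                       


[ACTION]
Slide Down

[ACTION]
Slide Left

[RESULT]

┌────┬────┬────┬────┐  
│  3 │  6 │  5 │  4 │  
├────┼────┼────┼────┤  
│  1 │ 13 │  7 │  8 │  
├────┼────┼────┼────┤  
│ 15 │  2 │ 11 │    │  
├────┼────┼────┼────┤  
│  9 │ 10 │ 14 │ 12 │  
└────┴────┴────┴────┘  
Moves: 1               
                       


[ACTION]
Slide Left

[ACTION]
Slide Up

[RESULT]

┌────┬────┬────┬────┐  
│  3 │  6 │  5 │  4 │  
├────┼────┼────┼────┤  
│  1 │ 13 │  7 │  8 │  
├────┼────┼────┼────┤  
│ 15 │  2 │ 11 │ 12 │  
├────┼────┼────┼────┤  
│  9 │ 10 │ 14 │    │  
└────┴────┴────┴────┘  
Moves: 2               
                       


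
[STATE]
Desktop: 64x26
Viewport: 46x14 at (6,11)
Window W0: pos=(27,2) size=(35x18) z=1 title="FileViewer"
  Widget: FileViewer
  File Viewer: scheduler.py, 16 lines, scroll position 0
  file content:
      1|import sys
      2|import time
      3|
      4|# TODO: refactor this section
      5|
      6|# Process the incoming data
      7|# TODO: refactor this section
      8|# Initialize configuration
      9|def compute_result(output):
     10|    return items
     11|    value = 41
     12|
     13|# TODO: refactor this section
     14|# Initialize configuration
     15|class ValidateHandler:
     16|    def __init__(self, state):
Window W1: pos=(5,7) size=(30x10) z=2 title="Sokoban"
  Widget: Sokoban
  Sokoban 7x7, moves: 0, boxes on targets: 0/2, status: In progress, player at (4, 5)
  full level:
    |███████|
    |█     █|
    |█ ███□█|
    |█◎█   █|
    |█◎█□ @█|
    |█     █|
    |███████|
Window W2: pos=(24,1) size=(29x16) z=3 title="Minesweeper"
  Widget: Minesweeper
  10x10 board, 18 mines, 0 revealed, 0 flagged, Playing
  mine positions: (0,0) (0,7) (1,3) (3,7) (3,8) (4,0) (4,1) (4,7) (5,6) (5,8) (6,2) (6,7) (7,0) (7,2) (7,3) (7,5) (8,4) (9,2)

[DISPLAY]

█     █           ┃■■■■■■■■■■                 
█ ███□█           ┃■■■■■■■■■■                 
█◎█   █           ┃■■■■■■■■■■                 
█◎█□ @█           ┃                           
█     █           ┃                           
━━━━━━━━━━━━━━━━━━┗━━━━━━━━━━━━━━━━━━━━━━━━━━━
                     ┃# TODO: refactor this se
                     ┃# Initialize configurati
                     ┗━━━━━━━━━━━━━━━━━━━━━━━━
                                              
                                              
                                              
                                              
                                              


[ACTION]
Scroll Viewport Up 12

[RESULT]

                                              
                  ┏━━━━━━━━━━━━━━━━━━━━━━━━━━━
                  ┃ Minesweeper               
                  ┠───────────────────────────
                  ┃■■■■■■■■■■                 
                  ┃■■■■■■■■■■                 
                  ┃■■■■■■■■■■                 
━━━━━━━━━━━━━━━━━━┃■■■■■■■■■■                 
 Sokoban          ┃■■■■■■■■■■                 
──────────────────┃■■■■■■■■■■                 
███████           ┃■■■■■■■■■■                 
█     █           ┃■■■■■■■■■■                 
█ ███□█           ┃■■■■■■■■■■                 
█◎█   █           ┃■■■■■■■■■■                 


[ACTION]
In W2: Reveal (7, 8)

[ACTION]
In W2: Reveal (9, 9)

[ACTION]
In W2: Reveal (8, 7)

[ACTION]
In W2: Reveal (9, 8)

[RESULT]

                                              
                  ┏━━━━━━━━━━━━━━━━━━━━━━━━━━━
                  ┃ Minesweeper               
                  ┠───────────────────────────
                  ┃■■■■■■■■■■                 
                  ┃■■■■■■■■■■                 
                  ┃■■■■■■■■■■                 
━━━━━━━━━━━━━━━━━━┃■■■■■■■■■■                 
 Sokoban          ┃■■■■■■■■■■                 
──────────────────┃■■■■■■■■■■                 
███████           ┃■■■■■■■■21                 
█     █           ┃■■■■■■211                  
█ ███□█           ┃■■■■■21                    
█◎█   █           ┃■■■■■1                     


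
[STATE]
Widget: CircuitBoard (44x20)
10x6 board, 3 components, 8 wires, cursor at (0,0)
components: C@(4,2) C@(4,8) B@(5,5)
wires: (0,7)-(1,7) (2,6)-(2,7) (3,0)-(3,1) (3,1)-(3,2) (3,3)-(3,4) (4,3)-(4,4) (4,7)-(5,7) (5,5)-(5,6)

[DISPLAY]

   0 1 2 3 4 5 6 7 8 9                      
0  [.]                          ·           
                                │           
1                               ·           
                                            
2                           · ─ ·           
                                            
3   · ─ · ─ ·   · ─ ·                       
                                            
4           C   · ─ ·           ·   C       
                                │           
5                       B ─ ·   ·           
Cursor: (0,0)                               
                                            
                                            
                                            
                                            
                                            
                                            
                                            


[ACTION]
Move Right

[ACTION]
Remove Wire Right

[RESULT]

   0 1 2 3 4 5 6 7 8 9                      
0      [.]                      ·           
                                │           
1                               ·           
                                            
2                           · ─ ·           
                                            
3   · ─ · ─ ·   · ─ ·                       
                                            
4           C   · ─ ·           ·   C       
                                │           
5                       B ─ ·   ·           
Cursor: (0,1)                               
                                            
                                            
                                            
                                            
                                            
                                            
                                            


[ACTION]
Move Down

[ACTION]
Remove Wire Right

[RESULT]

   0 1 2 3 4 5 6 7 8 9                      
0                               ·           
                                │           
1      [.]                      ·           
                                            
2                           · ─ ·           
                                            
3   · ─ · ─ ·   · ─ ·                       
                                            
4           C   · ─ ·           ·   C       
                                │           
5                       B ─ ·   ·           
Cursor: (1,1)                               
                                            
                                            
                                            
                                            
                                            
                                            
                                            


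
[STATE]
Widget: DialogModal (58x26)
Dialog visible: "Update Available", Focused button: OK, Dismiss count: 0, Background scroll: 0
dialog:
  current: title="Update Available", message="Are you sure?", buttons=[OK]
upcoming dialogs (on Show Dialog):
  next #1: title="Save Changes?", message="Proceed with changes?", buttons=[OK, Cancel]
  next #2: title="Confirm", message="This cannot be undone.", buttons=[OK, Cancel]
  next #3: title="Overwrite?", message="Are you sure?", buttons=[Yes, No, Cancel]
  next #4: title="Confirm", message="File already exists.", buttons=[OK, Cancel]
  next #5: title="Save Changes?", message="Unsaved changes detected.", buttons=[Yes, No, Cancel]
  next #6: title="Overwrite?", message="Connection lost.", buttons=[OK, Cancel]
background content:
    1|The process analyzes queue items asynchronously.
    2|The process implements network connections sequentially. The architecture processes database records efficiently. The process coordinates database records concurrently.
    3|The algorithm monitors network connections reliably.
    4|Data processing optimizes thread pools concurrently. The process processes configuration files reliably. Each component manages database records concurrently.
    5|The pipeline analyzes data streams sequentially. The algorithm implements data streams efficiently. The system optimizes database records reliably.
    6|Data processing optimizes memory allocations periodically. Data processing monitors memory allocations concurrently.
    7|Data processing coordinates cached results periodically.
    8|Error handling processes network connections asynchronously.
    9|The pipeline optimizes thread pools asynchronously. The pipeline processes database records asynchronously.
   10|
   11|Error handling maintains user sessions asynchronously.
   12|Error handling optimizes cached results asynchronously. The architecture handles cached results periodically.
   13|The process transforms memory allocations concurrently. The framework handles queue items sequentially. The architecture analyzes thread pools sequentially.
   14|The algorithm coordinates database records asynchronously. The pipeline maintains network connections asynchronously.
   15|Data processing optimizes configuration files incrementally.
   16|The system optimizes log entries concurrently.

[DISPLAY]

The process analyzes queue items asynchronously.          
The process implements network connections sequentially. T
The algorithm monitors network connections reliably.      
Data processing optimizes thread pools concurrently. The p
The pipeline analyzes data streams sequentially. The algor
Data processing optimizes memory allocations periodically.
Data processing coordinates cached results periodically.  
Error handling processes network connections asynchronousl
The pipeline optimizes thread pools asynchronously. The pi
                                                          
Error handling main┌──────────────────┐asynchronously.    
Error handling opti│ Update Available │ asynchronously. Th
The process transfo│  Are you sure?   │ns concurrently. Th
The algorithm coord│       [OK]       │rds asynchronously.
Data processing opt└──────────────────┘ files incrementall
The system optimizes log entries concurrently.            
                                                          
                                                          
                                                          
                                                          
                                                          
                                                          
                                                          
                                                          
                                                          
                                                          


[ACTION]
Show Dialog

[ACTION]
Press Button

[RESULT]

The process analyzes queue items asynchronously.          
The process implements network connections sequentially. T
The algorithm monitors network connections reliably.      
Data processing optimizes thread pools concurrently. The p
The pipeline analyzes data streams sequentially. The algor
Data processing optimizes memory allocations periodically.
Data processing coordinates cached results periodically.  
Error handling processes network connections asynchronousl
The pipeline optimizes thread pools asynchronously. The pi
                                                          
Error handling maintains user sessions asynchronously.    
Error handling optimizes cached results asynchronously. Th
The process transforms memory allocations concurrently. Th
The algorithm coordinates database records asynchronously.
Data processing optimizes configuration files incrementall
The system optimizes log entries concurrently.            
                                                          
                                                          
                                                          
                                                          
                                                          
                                                          
                                                          
                                                          
                                                          
                                                          


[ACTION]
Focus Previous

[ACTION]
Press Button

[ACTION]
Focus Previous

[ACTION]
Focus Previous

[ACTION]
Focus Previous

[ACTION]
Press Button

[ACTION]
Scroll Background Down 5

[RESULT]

Data processing optimizes memory allocations periodically.
Data processing coordinates cached results periodically.  
Error handling processes network connections asynchronousl
The pipeline optimizes thread pools asynchronously. The pi
                                                          
Error handling maintains user sessions asynchronously.    
Error handling optimizes cached results asynchronously. Th
The process transforms memory allocations concurrently. Th
The algorithm coordinates database records asynchronously.
Data processing optimizes configuration files incrementall
The system optimizes log entries concurrently.            
                                                          
                                                          
                                                          
                                                          
                                                          
                                                          
                                                          
                                                          
                                                          
                                                          
                                                          
                                                          
                                                          
                                                          
                                                          


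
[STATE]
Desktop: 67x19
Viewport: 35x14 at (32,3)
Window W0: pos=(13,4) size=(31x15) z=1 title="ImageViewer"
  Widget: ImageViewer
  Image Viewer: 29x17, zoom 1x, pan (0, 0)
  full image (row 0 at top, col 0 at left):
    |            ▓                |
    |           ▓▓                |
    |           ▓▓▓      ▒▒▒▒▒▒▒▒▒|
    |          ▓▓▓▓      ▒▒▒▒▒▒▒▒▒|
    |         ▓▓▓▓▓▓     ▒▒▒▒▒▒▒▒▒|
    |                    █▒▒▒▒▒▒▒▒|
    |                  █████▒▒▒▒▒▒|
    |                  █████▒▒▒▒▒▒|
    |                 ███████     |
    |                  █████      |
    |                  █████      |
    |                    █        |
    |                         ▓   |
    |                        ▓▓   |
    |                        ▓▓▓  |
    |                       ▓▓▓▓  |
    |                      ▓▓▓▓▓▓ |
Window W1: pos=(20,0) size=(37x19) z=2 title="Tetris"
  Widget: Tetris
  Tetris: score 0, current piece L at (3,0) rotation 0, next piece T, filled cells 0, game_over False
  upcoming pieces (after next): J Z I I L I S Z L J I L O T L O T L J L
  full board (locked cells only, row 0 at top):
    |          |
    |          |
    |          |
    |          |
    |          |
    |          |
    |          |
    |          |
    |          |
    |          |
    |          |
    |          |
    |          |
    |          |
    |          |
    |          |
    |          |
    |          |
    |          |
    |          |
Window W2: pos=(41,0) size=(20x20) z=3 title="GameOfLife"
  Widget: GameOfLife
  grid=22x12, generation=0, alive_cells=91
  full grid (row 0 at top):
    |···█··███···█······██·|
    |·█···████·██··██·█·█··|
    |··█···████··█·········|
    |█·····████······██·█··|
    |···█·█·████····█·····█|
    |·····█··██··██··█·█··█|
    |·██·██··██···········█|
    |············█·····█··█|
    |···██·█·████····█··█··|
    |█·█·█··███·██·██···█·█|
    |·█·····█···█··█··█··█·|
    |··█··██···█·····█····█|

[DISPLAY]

Next:    ┃Gen: 0            ┃      
 ▒       ┃·█··███···█······█┃      
▒▒▒      ┃···████·██··██·█·█┃      
         ┃█···████··█·······┃      
         ┃····████······██·█┃      
         ┃·█·█·████····█····┃      
Score:   ┃···█··██··██··█·█·┃      
0        ┃█·██··██··········┃      
         ┃··········█·····█·┃      
         ┃·██·█·████····█··█┃      
         ┃█·█··███·██·██···█┃      
         ┃·····█···█··█··█··┃      
         ┃█··██···█·····█···┃      
         ┃                  ┃      


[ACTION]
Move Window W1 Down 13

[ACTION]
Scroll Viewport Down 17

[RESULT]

▒▒▒      ┃···████·██··██·█·█┃      
         ┃█···████··█·······┃      
         ┃····████······██·█┃      
         ┃·█·█·████····█····┃      
Score:   ┃···█··██··██··█·█·┃      
0        ┃█·██··██··········┃      
         ┃··········█·····█·┃      
         ┃·██·█·████····█··█┃      
         ┃█·█··███·██·██···█┃      
         ┃·····█···█··█··█··┃      
         ┃█··██···█·····█···┃      
         ┃                  ┃      
         ┃                  ┃      
━━━━━━━━━┃                  ┃      


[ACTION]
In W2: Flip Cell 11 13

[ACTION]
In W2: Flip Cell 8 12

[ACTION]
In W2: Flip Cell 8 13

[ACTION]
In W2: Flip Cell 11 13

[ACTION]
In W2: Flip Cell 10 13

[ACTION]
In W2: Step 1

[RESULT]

▒▒▒      ┃█··█····████····██┃      
         ┃·········█···█·█··┃      
         ┃···█··········█···┃      
         ┃··██····█····█··█·┃      
Score:   ┃██·█··············┃      
0        ┃··██··██··██···█··┃      
         ┃█····█····██······┃      
         ┃·███········██··██┃      
         ┃█·███········██·██┃      
         ┃██·█·█·█·█·██·█···┃      
         ┃····█·············┃      
         ┃                  ┃      
         ┃                  ┃      
━━━━━━━━━┃                  ┃      


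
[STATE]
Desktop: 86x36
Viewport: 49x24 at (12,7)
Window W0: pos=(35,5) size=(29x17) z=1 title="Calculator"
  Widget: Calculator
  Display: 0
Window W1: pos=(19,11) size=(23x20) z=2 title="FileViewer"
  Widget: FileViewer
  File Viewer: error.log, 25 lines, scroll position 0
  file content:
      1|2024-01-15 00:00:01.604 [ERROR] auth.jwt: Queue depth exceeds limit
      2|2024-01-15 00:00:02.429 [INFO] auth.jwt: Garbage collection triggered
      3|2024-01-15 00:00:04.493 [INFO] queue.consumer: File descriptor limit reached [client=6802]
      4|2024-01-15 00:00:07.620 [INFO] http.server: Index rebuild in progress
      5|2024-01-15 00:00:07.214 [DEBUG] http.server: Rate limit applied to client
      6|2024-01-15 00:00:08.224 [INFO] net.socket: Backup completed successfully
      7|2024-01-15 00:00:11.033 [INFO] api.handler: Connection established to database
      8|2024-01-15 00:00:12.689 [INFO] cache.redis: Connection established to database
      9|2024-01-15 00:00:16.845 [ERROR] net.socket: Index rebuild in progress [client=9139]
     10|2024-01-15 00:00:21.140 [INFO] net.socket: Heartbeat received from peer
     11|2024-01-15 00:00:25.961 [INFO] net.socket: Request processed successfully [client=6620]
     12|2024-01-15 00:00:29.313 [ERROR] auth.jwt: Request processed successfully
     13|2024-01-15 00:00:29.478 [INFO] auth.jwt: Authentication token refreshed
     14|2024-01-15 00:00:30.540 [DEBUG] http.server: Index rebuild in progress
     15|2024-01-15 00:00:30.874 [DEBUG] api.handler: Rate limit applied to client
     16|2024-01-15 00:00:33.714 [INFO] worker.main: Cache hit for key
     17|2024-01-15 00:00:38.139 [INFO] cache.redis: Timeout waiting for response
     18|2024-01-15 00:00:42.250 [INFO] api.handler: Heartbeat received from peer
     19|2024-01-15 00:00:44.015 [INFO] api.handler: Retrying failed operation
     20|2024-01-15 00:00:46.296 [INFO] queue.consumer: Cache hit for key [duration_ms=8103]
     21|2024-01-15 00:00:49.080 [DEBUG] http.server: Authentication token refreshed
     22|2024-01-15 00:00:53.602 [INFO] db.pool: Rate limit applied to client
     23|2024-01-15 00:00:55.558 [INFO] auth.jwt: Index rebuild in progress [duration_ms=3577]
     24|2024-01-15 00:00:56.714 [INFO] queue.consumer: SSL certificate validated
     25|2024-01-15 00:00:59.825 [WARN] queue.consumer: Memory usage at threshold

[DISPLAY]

                       ┠─────────────────────────
                       ┃                         
                       ┃┌───┬───┬───┬───┐        
                       ┃│ 7 │ 8 │ 9 │ ÷ │        
       ┏━━━━━━━━━━━━━━━━━━━━━┓──┼───┼───┤        
       ┃ FileViewer          ┃5 │ 6 │ × │        
       ┠─────────────────────┨──┼───┼───┤        
       ┃2024-01-15 00:00:01.▲┃2 │ 3 │ - │        
       ┃2024-01-15 00:00:02.█┃──┼───┼───┤        
       ┃2024-01-15 00:00:04.░┃. │ = │ + │        
       ┃2024-01-15 00:00:07.░┃──┼───┼───┤        
       ┃2024-01-15 00:00:07.░┃MC│ MR│ M+│        
       ┃2024-01-15 00:00:08.░┃──┴───┴───┘        
       ┃2024-01-15 00:00:11.░┃                   
       ┃2024-01-15 00:00:12.░┃━━━━━━━━━━━━━━━━━━━
       ┃2024-01-15 00:00:16.░┃                   
       ┃2024-01-15 00:00:21.░┃                   
       ┃2024-01-15 00:00:25.░┃                   
       ┃2024-01-15 00:00:29.░┃                   
       ┃2024-01-15 00:00:29.░┃                   
       ┃2024-01-15 00:00:30.░┃                   
       ┃2024-01-15 00:00:30.░┃                   
       ┃2024-01-15 00:00:33.▼┃                   
       ┗━━━━━━━━━━━━━━━━━━━━━┛                   


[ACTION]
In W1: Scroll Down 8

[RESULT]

                       ┠─────────────────────────
                       ┃                         
                       ┃┌───┬───┬───┬───┐        
                       ┃│ 7 │ 8 │ 9 │ ÷ │        
       ┏━━━━━━━━━━━━━━━━━━━━━┓──┼───┼───┤        
       ┃ FileViewer          ┃5 │ 6 │ × │        
       ┠─────────────────────┨──┼───┼───┤        
       ┃2024-01-15 00:00:16.▲┃2 │ 3 │ - │        
       ┃2024-01-15 00:00:21.░┃──┼───┼───┤        
       ┃2024-01-15 00:00:25.░┃. │ = │ + │        
       ┃2024-01-15 00:00:29.░┃──┼───┼───┤        
       ┃2024-01-15 00:00:29.░┃MC│ MR│ M+│        
       ┃2024-01-15 00:00:30.░┃──┴───┴───┘        
       ┃2024-01-15 00:00:30.░┃                   
       ┃2024-01-15 00:00:33.░┃━━━━━━━━━━━━━━━━━━━
       ┃2024-01-15 00:00:38.░┃                   
       ┃2024-01-15 00:00:42.░┃                   
       ┃2024-01-15 00:00:44.░┃                   
       ┃2024-01-15 00:00:46.░┃                   
       ┃2024-01-15 00:00:49.░┃                   
       ┃2024-01-15 00:00:53.█┃                   
       ┃2024-01-15 00:00:55.░┃                   
       ┃2024-01-15 00:00:56.▼┃                   
       ┗━━━━━━━━━━━━━━━━━━━━━┛                   


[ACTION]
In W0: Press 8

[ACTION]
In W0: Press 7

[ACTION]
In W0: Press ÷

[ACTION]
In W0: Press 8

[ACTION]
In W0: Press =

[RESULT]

                       ┠─────────────────────────
                       ┃                     10.8
                       ┃┌───┬───┬───┬───┐        
                       ┃│ 7 │ 8 │ 9 │ ÷ │        
       ┏━━━━━━━━━━━━━━━━━━━━━┓──┼───┼───┤        
       ┃ FileViewer          ┃5 │ 6 │ × │        
       ┠─────────────────────┨──┼───┼───┤        
       ┃2024-01-15 00:00:16.▲┃2 │ 3 │ - │        
       ┃2024-01-15 00:00:21.░┃──┼───┼───┤        
       ┃2024-01-15 00:00:25.░┃. │ = │ + │        
       ┃2024-01-15 00:00:29.░┃──┼───┼───┤        
       ┃2024-01-15 00:00:29.░┃MC│ MR│ M+│        
       ┃2024-01-15 00:00:30.░┃──┴───┴───┘        
       ┃2024-01-15 00:00:30.░┃                   
       ┃2024-01-15 00:00:33.░┃━━━━━━━━━━━━━━━━━━━
       ┃2024-01-15 00:00:38.░┃                   
       ┃2024-01-15 00:00:42.░┃                   
       ┃2024-01-15 00:00:44.░┃                   
       ┃2024-01-15 00:00:46.░┃                   
       ┃2024-01-15 00:00:49.░┃                   
       ┃2024-01-15 00:00:53.█┃                   
       ┃2024-01-15 00:00:55.░┃                   
       ┃2024-01-15 00:00:56.▼┃                   
       ┗━━━━━━━━━━━━━━━━━━━━━┛                   


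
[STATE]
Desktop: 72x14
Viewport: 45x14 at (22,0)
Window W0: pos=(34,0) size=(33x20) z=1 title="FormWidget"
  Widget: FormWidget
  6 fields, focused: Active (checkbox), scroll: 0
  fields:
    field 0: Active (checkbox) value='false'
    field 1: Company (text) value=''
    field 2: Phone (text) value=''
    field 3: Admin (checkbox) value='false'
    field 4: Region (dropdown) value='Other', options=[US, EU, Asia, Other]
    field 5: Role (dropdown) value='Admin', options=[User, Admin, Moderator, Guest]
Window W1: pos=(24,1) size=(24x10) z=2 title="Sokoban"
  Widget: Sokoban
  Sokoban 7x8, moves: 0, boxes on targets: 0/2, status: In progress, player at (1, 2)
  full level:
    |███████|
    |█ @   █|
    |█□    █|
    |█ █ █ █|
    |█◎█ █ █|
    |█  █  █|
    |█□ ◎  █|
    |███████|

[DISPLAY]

            ┏━━━━━━━━━━━━━━━━━━━━━━━━━━━━━━━┓
  ┏━━━━━━━━━━━━━━━━━━━━━━┓                  ┃
  ┃ Sokoban              ┃──────────────────┨
  ┠──────────────────────┨ [ ]              ┃
  ┃███████               ┃ [               ]┃
  ┃█ @   █               ┃ [               ]┃
  ┃█□    █               ┃ [ ]              ┃
  ┃█ █ █ █               ┃ [Other         ▼]┃
  ┃█◎█ █ █               ┃ [Admin         ▼]┃
  ┃█  █  █               ┃                  ┃
  ┗━━━━━━━━━━━━━━━━━━━━━━┛                  ┃
            ┃                               ┃
            ┃                               ┃
            ┃                               ┃


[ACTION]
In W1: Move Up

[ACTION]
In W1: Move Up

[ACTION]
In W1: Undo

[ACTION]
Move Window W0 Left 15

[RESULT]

━━━━━━━━━━━━━━━━━━━━━━━━━━━━━┓               
or┏━━━━━━━━━━━━━━━━━━━━━━┓   ┃               
──┃ Sokoban              ┃───┨               
Ac┠──────────────────────┨   ┃               
Co┃███████               ┃  ]┃               
Ph┃█ @   █               ┃  ]┃               
Ad┃█□    █               ┃   ┃               
Re┃█ █ █ █               ┃ ▼]┃               
Ro┃█◎█ █ █               ┃ ▼]┃               
  ┃█  █  █               ┃   ┃               
  ┗━━━━━━━━━━━━━━━━━━━━━━┛   ┃               
                             ┃               
                             ┃               
                             ┃               


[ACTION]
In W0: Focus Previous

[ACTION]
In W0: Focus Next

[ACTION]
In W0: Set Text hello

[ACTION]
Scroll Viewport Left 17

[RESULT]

              ┏━━━━━━━━━━━━━━━━━━━━━━━━━━━━━━
              ┃ For┏━━━━━━━━━━━━━━━━━━━━━━┓  
              ┠────┃ Sokoban              ┃──
              ┃> Ac┠──────────────────────┨  
              ┃  Co┃███████               ┃  
              ┃  Ph┃█ @   █               ┃  
              ┃  Ad┃█□    █               ┃  
              ┃  Re┃█ █ █ █               ┃ ▼
              ┃  Ro┃█◎█ █ █               ┃ ▼
              ┃    ┃█  █  █               ┃  
              ┃    ┗━━━━━━━━━━━━━━━━━━━━━━┛  
              ┃                              
              ┃                              
              ┃                              


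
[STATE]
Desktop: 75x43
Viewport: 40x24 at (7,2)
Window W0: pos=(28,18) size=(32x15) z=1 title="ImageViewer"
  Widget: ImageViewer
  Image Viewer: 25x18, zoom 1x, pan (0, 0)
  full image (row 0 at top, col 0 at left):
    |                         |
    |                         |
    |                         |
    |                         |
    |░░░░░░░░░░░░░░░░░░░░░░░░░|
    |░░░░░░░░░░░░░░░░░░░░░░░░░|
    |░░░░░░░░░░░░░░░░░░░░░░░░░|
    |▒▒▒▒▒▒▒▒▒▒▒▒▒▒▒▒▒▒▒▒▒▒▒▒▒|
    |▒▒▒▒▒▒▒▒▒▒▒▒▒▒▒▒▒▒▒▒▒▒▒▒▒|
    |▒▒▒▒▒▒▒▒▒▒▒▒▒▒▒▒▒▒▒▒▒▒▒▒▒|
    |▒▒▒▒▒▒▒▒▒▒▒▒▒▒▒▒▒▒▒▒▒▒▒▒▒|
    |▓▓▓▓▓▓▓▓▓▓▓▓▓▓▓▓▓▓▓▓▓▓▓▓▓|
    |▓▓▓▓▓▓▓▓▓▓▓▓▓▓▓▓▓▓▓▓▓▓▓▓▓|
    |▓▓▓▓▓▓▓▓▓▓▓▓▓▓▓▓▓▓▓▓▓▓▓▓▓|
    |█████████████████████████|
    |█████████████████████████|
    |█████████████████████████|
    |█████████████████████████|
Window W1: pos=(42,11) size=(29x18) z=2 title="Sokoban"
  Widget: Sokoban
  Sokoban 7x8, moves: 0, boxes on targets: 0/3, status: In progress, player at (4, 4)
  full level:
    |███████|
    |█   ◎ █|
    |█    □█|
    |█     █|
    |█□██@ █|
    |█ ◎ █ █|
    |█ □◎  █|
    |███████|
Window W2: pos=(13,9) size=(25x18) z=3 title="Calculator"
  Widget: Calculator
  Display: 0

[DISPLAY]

                                        
                                        
                                        
                                        
                                        
                                        
                                        
      ┏━━━━━━━━━━━━━━━━━━━━━━━┓         
      ┃ Calculator            ┃         
      ┠───────────────────────┨    ┏━━━━
      ┃                      0┃    ┃ Sok
      ┃┌───┬───┬───┬───┐      ┃    ┠────
      ┃│ 7 │ 8 │ 9 │ ÷ │      ┃    ┃████
      ┃├───┼───┼───┼───┤      ┃    ┃█   
      ┃│ 4 │ 5 │ 6 │ × │      ┃    ┃█   
      ┃├───┼───┼───┼───┤      ┃    ┃█   
      ┃│ 1 │ 2 │ 3 │ - │      ┃━━━━┃█□██
      ┃├───┼───┼───┼───┤      ┃wer ┃█ ◎ 
      ┃│ 0 │ . │ = │ + │      ┃────┃█ □◎
      ┃├───┼───┼───┼───┤      ┃    ┃████
      ┃│ C │ MC│ MR│ M+│      ┃    ┃Move
      ┃└───┴───┴───┴───┘      ┃    ┃    
      ┃                       ┃    ┃    
      ┃                       ┃░░░░┃    


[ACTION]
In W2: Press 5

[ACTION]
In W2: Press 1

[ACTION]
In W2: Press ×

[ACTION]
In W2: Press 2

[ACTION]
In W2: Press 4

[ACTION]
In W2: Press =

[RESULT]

                                        
                                        
                                        
                                        
                                        
                                        
                                        
      ┏━━━━━━━━━━━━━━━━━━━━━━━┓         
      ┃ Calculator            ┃         
      ┠───────────────────────┨    ┏━━━━
      ┃                   1224┃    ┃ Sok
      ┃┌───┬───┬───┬───┐      ┃    ┠────
      ┃│ 7 │ 8 │ 9 │ ÷ │      ┃    ┃████
      ┃├───┼───┼───┼───┤      ┃    ┃█   
      ┃│ 4 │ 5 │ 6 │ × │      ┃    ┃█   
      ┃├───┼───┼───┼───┤      ┃    ┃█   
      ┃│ 1 │ 2 │ 3 │ - │      ┃━━━━┃█□██
      ┃├───┼───┼───┼───┤      ┃wer ┃█ ◎ 
      ┃│ 0 │ . │ = │ + │      ┃────┃█ □◎
      ┃├───┼───┼───┼───┤      ┃    ┃████
      ┃│ C │ MC│ MR│ M+│      ┃    ┃Move
      ┃└───┴───┴───┴───┘      ┃    ┃    
      ┃                       ┃    ┃    
      ┃                       ┃░░░░┃    
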